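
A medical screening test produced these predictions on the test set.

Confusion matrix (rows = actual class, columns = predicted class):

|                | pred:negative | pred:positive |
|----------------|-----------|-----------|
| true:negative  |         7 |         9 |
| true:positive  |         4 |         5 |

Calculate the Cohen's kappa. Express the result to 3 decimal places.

-0.006

Observed agreement pₒ = trace/N = 12/25 = 0.4800
Expected agreement pₑ = Σ (rowᵢ·colᵢ)/N² = (16·11 + 9·14)/25² = 0.4832
κ = (pₒ − pₑ)/(1 − pₑ) = (0.4800 − 0.4832)/(1 − 0.4832) = -0.006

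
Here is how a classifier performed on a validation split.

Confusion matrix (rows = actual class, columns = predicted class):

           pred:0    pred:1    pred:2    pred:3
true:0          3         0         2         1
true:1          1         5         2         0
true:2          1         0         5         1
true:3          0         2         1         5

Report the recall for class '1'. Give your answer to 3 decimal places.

0.625

One-vs-rest for '1': TP = diagonal; FP = other classes predicted '1'; FN = '1' predicted as other.
recall = TP/(TP+FN).
1: TP=5, FN=1+2+0=3 → 5/8 = 0.6250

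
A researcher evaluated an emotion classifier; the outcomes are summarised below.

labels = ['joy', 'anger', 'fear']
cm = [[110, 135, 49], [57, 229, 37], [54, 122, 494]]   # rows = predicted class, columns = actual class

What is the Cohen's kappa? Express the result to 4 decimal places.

Observed agreement pₒ = trace/N = 833/1287 = 0.64724
Expected agreement pₑ = Σ (rowᵢ·colᵢ)/N² = (221·294 + 486·323 + 580·670)/1287² = 0.36861
κ = (pₒ − pₑ)/(1 − pₑ) = (0.64724 − 0.36861)/(1 − 0.36861) = 0.4413

0.4413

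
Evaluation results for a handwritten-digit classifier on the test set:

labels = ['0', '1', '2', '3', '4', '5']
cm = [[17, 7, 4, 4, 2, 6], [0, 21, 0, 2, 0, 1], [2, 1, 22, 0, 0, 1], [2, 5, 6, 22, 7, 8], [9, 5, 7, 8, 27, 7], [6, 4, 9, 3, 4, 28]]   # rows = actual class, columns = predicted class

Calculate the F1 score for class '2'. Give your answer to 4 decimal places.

0.5946

Take TP from the diagonal, FP from the rest of the '2' prediction marginal, FN from the rest of the '2' actual marginal.
F1 score = 2·TP/(2·TP+FP+FN).
2: TP=22, FP=4+0+6+7+9=26, FN=2+1+0+0+1=4 → 44/74 = 0.59459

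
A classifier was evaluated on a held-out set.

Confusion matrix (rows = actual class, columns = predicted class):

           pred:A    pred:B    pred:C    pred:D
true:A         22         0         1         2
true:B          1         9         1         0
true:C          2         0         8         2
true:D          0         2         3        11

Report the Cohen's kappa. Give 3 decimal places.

Observed agreement pₒ = trace/N = 50/64 = 0.7813
Expected agreement pₑ = Σ (rowᵢ·colᵢ)/N² = (25·25 + 11·11 + 12·13 + 16·15)/64² = 0.2788
κ = (pₒ − pₑ)/(1 − pₑ) = (0.7813 − 0.2788)/(1 − 0.2788) = 0.697

0.697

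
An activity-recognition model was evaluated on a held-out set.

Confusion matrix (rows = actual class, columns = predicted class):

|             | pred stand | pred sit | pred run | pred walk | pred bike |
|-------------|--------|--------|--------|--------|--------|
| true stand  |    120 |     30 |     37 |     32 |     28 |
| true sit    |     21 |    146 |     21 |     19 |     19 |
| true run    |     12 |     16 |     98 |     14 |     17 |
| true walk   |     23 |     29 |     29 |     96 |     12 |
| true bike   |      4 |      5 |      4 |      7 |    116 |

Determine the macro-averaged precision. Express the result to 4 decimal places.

Per-class precision (TP/(TP+FP)):
  stand: TP=120, FP=21+12+23+4=60 → 120/180 = 0.66667
  sit: TP=146, FP=30+16+29+5=80 → 146/226 = 0.64602
  run: TP=98, FP=37+21+29+4=91 → 98/189 = 0.51852
  walk: TP=96, FP=32+19+14+7=72 → 96/168 = 0.57143
  bike: TP=116, FP=28+19+17+12=76 → 116/192 = 0.60417
Macro-precision = mean = (0.66667 + 0.64602 + 0.51852 + 0.57143 + 0.60417) / 5 = 0.6014

0.6014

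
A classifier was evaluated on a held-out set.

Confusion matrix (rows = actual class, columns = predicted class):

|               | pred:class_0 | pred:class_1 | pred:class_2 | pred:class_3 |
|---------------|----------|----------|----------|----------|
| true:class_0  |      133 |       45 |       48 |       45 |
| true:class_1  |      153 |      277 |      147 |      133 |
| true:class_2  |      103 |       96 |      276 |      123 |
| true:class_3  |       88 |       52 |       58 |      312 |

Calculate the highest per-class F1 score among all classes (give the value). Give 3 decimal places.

0.556

Per-class F1 score (2·TP/(2·TP+FP+FN)):
  class_0: TP=133, FP=153+103+88=344, FN=45+48+45=138 → 266/748 = 0.3556
  class_1: TP=277, FP=45+96+52=193, FN=153+147+133=433 → 554/1180 = 0.4695
  class_2: TP=276, FP=48+147+58=253, FN=103+96+123=322 → 552/1127 = 0.4898
  class_3: TP=312, FP=45+133+123=301, FN=88+52+58=198 → 624/1123 = 0.5557
Highest is class 'class_3' with F1 score = 0.556.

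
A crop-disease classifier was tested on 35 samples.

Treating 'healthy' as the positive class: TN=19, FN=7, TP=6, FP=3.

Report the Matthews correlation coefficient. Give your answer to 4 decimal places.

MCC = (TP·TN − FP·FN) / √((TP+FP)(TP+FN)(TN+FP)(TN+FN))
Numerator = 6·19 − 3·7 = 93
Denominator = √(9·13·22·26) = √66924 = 258.6967
MCC = 93 / 258.6967 = 0.3595

0.3595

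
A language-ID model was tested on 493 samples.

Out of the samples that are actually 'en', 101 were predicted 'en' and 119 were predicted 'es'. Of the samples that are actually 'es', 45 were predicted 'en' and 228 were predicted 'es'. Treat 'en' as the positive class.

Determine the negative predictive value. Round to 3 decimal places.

0.657

NPV = TN/(TN+FN) = 228/(228+119) = 0.657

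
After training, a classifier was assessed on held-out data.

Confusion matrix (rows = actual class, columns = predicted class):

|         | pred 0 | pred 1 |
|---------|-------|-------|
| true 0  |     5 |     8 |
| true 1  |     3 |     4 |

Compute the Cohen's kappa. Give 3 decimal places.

Observed agreement pₒ = trace/N = 9/20 = 0.4500
Expected agreement pₑ = Σ (rowᵢ·colᵢ)/N² = (13·8 + 7·12)/20² = 0.4700
κ = (pₒ − pₑ)/(1 − pₑ) = (0.4500 − 0.4700)/(1 − 0.4700) = -0.038

-0.038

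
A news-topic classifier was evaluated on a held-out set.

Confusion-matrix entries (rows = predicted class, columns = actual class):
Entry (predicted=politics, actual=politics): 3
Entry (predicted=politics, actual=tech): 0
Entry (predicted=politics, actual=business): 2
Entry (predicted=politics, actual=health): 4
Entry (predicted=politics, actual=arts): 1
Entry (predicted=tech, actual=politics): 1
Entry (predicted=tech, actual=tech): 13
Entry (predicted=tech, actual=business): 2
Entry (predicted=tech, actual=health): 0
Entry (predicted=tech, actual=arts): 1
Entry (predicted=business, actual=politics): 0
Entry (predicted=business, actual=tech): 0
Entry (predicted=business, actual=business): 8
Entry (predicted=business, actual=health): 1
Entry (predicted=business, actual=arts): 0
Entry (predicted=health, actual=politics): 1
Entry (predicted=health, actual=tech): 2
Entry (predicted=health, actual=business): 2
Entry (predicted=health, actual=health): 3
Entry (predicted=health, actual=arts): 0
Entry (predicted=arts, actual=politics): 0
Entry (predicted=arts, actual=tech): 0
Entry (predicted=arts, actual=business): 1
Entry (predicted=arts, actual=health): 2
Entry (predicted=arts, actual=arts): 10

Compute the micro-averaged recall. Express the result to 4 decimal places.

0.6491

Micro-averaging pools counts across classes: ΣTP=37, ΣFP=20, ΣFN=20.
Micro-recall = TP/(TP+FN) on pooled counts = 0.6491 (equals overall accuracy in single-label multiclass).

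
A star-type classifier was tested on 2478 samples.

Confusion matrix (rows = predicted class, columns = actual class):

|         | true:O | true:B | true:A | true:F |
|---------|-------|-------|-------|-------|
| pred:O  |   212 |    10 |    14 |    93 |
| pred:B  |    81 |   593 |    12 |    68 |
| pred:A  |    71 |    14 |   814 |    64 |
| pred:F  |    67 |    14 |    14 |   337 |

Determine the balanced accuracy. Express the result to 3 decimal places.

0.746

Balanced accuracy = mean of per-class recall.
  O: recall = 212/431 = 0.4919
  B: recall = 593/631 = 0.9398
  A: recall = 814/854 = 0.9532
  F: recall = 337/562 = 0.5996
Mean = (0.4919 + 0.9398 + 0.9532 + 0.5996) / 4 = 0.746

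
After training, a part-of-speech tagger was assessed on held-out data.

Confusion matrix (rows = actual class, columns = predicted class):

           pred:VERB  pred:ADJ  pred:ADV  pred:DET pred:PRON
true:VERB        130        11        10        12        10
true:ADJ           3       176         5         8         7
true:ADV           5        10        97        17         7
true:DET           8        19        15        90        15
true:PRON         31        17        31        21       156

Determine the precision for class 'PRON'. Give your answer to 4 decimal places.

precision = TP/(TP+FP).
PRON: TP=156, FP=10+7+7+15=39 → 156/195 = 0.80000

0.8000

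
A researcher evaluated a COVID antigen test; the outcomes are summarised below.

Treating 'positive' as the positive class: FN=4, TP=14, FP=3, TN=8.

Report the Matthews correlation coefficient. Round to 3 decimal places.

0.498

MCC = (TP·TN − FP·FN) / √((TP+FP)(TP+FN)(TN+FP)(TN+FN))
Numerator = 14·8 − 3·4 = 100
Denominator = √(17·18·11·12) = √40392 = 200.9776
MCC = 100 / 200.9776 = 0.498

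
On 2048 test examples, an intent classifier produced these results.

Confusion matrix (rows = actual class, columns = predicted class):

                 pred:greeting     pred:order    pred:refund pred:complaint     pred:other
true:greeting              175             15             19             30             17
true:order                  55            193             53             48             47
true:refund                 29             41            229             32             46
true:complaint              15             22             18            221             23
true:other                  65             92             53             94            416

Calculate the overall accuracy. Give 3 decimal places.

0.603

Accuracy = trace / total = (175+193+229+221+416=1234) / 2048 = 1234/2048 = 0.603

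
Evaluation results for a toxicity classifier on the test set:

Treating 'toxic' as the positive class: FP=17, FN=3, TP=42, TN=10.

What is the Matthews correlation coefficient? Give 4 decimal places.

0.3822

MCC = (TP·TN − FP·FN) / √((TP+FP)(TP+FN)(TN+FP)(TN+FN))
Numerator = 42·10 − 17·3 = 369
Denominator = √(59·45·27·13) = √931905 = 965.3523
MCC = 369 / 965.3523 = 0.3822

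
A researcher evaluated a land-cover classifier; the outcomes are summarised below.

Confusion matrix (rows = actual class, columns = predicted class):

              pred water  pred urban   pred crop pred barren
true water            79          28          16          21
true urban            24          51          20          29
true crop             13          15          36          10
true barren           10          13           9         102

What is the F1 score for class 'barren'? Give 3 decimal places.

0.689

F1 score = 2·TP/(2·TP+FP+FN).
barren: TP=102, FP=21+29+10=60, FN=10+13+9=32 → 204/296 = 0.6892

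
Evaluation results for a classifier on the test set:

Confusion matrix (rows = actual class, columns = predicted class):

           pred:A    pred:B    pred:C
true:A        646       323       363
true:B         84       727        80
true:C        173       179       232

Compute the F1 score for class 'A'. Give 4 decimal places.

Take TP from the diagonal, FP from the rest of the 'A' prediction marginal, FN from the rest of the 'A' actual marginal.
F1 score = 2·TP/(2·TP+FP+FN).
A: TP=646, FP=84+173=257, FN=323+363=686 → 1292/2235 = 0.57808

0.5781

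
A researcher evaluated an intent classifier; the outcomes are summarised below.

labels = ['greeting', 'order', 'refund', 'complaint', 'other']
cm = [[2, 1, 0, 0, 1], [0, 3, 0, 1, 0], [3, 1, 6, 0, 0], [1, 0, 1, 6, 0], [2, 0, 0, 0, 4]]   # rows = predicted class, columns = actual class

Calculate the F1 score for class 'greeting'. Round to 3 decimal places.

F1 score = 2·TP/(2·TP+FP+FN).
greeting: TP=2, FP=1+0+0+1=2, FN=0+3+1+2=6 → 4/12 = 0.3333

0.333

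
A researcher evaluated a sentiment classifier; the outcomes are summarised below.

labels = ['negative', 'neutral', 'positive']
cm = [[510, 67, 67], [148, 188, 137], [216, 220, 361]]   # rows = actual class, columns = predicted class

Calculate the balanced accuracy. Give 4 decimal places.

Balanced accuracy = mean of per-class recall.
  negative: recall = 510/644 = 0.79193
  neutral: recall = 188/473 = 0.39746
  positive: recall = 361/797 = 0.45295
Mean = (0.79193 + 0.39746 + 0.45295) / 3 = 0.5474

0.5474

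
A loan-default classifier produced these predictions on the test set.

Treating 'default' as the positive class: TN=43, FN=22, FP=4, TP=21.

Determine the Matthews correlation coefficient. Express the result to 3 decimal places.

0.450

MCC = (TP·TN − FP·FN) / √((TP+FP)(TP+FN)(TN+FP)(TN+FN))
Numerator = 21·43 − 4·22 = 815
Denominator = √(25·43·47·65) = √3284125 = 1812.2155
MCC = 815 / 1812.2155 = 0.450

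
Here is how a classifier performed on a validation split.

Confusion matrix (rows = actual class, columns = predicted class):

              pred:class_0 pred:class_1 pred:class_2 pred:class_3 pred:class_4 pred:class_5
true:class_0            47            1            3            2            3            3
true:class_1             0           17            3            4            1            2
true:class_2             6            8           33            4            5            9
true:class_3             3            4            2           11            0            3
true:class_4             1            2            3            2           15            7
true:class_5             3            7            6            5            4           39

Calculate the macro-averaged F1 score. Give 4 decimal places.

Per-class F1 score (2·TP/(2·TP+FP+FN)):
  class_0: TP=47, FP=0+6+3+1+3=13, FN=1+3+2+3+3=12 → 94/119 = 0.78992
  class_1: TP=17, FP=1+8+4+2+7=22, FN=0+3+4+1+2=10 → 34/66 = 0.51515
  class_2: TP=33, FP=3+3+2+3+6=17, FN=6+8+4+5+9=32 → 66/115 = 0.57391
  class_3: TP=11, FP=2+4+4+2+5=17, FN=3+4+2+0+3=12 → 22/51 = 0.43137
  class_4: TP=15, FP=3+1+5+0+4=13, FN=1+2+3+2+7=15 → 30/58 = 0.51724
  class_5: TP=39, FP=3+2+9+3+7=24, FN=3+7+6+5+4=25 → 78/127 = 0.61417
Macro-F1 score = mean = (0.78992 + 0.51515 + 0.57391 + 0.43137 + 0.51724 + 0.61417) / 6 = 0.5736

0.5736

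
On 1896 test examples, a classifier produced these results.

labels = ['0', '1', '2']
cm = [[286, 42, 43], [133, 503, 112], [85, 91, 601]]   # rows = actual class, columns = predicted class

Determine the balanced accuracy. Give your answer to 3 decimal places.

Balanced accuracy = mean of per-class recall.
  0: recall = 286/371 = 0.7709
  1: recall = 503/748 = 0.6725
  2: recall = 601/777 = 0.7735
Mean = (0.7709 + 0.6725 + 0.7735) / 3 = 0.739

0.739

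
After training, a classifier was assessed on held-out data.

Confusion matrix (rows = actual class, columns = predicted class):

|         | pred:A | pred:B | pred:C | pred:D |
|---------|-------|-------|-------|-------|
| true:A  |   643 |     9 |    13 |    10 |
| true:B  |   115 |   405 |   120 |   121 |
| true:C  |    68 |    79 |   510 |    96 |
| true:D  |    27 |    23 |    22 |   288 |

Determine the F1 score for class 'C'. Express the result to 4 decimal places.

0.7193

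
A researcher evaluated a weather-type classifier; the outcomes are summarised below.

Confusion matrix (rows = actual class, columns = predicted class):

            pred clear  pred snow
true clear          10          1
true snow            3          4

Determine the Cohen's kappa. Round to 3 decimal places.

0.507

Observed agreement pₒ = trace/N = 14/18 = 0.7778
Expected agreement pₑ = Σ (rowᵢ·colᵢ)/N² = (11·13 + 7·5)/18² = 0.5494
κ = (pₒ − pₑ)/(1 − pₑ) = (0.7778 − 0.5494)/(1 − 0.5494) = 0.507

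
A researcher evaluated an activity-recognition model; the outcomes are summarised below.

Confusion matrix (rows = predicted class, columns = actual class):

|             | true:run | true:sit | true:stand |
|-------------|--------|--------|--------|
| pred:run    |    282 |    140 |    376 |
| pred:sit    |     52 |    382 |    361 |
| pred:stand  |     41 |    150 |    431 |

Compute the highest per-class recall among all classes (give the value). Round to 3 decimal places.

0.752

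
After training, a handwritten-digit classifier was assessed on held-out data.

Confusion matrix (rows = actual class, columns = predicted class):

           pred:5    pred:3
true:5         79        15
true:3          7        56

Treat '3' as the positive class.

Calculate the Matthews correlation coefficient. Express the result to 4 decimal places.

MCC = (TP·TN − FP·FN) / √((TP+FP)(TP+FN)(TN+FP)(TN+FN))
Numerator = 56·79 − 15·7 = 4319
Denominator = √(71·63·94·86) = √36159732 = 6013.2963
MCC = 4319 / 6013.2963 = 0.7182

0.7182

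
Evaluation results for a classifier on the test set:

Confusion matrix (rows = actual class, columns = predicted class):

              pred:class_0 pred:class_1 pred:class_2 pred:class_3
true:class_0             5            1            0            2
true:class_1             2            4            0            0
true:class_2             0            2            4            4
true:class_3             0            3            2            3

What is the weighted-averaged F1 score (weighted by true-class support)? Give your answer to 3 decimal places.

Per-class F1 score (2·TP/(2·TP+FP+FN)):
  class_0: TP=5, FP=2+0+0=2, FN=1+0+2=3 → 10/15 = 0.6667
  class_1: TP=4, FP=1+2+3=6, FN=2+0+0=2 → 8/16 = 0.5000
  class_2: TP=4, FP=0+0+2=2, FN=0+2+4=6 → 8/16 = 0.5000
  class_3: TP=3, FP=2+0+4=6, FN=0+3+2=5 → 6/17 = 0.3529
Weighted-F1 score = Σ (supportᵢ/N)·F1 scoreᵢ with N=32: (8/32)·0.6667 + (6/32)·0.5000 + (10/32)·0.5000 + (8/32)·0.3529 = 0.505

0.505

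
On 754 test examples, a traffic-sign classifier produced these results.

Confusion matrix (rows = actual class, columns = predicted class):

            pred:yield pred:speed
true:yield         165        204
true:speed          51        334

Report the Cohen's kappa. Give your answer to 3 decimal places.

0.317

Observed agreement pₒ = trace/N = 499/754 = 0.6618
Expected agreement pₑ = Σ (rowᵢ·colᵢ)/N² = (369·216 + 385·538)/754² = 0.5045
κ = (pₒ − pₑ)/(1 − pₑ) = (0.6618 − 0.5045)/(1 − 0.5045) = 0.317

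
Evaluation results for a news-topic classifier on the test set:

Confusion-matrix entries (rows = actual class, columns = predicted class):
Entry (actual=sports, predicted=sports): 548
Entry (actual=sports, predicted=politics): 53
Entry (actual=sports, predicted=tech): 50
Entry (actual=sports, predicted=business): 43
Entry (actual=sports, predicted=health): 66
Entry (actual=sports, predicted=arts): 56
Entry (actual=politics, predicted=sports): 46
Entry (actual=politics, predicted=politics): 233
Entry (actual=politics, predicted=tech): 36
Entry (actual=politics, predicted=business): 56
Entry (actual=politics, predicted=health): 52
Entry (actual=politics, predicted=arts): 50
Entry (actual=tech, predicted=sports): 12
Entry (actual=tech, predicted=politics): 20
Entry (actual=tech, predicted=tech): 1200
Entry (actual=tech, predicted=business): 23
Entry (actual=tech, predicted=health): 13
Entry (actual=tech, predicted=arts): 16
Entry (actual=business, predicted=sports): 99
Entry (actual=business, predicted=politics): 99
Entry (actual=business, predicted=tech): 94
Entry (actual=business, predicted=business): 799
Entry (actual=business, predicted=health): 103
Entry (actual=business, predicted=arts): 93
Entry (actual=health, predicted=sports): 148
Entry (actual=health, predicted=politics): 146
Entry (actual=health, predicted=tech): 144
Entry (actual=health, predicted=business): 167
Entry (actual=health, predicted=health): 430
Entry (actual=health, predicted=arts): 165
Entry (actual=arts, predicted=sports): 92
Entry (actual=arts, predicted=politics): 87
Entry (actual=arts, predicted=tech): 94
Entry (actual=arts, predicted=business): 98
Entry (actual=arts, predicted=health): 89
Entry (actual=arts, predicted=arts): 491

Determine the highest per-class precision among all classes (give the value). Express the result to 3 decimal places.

0.742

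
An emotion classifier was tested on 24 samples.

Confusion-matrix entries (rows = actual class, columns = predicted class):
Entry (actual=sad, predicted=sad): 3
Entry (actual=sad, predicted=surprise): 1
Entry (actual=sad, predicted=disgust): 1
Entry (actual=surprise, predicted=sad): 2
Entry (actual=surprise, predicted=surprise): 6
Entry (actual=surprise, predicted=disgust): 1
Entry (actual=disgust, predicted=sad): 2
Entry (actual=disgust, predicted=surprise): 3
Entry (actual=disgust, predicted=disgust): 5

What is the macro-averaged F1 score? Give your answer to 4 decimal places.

0.5733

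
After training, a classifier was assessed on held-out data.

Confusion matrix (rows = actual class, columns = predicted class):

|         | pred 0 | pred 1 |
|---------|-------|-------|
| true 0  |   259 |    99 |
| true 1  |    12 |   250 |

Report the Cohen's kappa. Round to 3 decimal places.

0.649

Observed agreement pₒ = trace/N = 509/620 = 0.8210
Expected agreement pₑ = Σ (rowᵢ·colᵢ)/N² = (358·271 + 262·349)/620² = 0.4903
κ = (pₒ − pₑ)/(1 − pₑ) = (0.8210 − 0.4903)/(1 − 0.4903) = 0.649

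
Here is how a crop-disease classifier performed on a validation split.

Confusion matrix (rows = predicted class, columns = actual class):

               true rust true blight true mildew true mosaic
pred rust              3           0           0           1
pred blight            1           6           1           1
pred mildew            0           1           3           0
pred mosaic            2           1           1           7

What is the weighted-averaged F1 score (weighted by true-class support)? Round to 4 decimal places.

0.6743

Per-class F1 score (2·TP/(2·TP+FP+FN)):
  rust: TP=3, FP=0+0+1=1, FN=1+0+2=3 → 6/10 = 0.60000
  blight: TP=6, FP=1+1+1=3, FN=0+1+1=2 → 12/17 = 0.70588
  mildew: TP=3, FP=0+1+0=1, FN=0+1+1=2 → 6/9 = 0.66667
  mosaic: TP=7, FP=2+1+1=4, FN=1+1+0=2 → 14/20 = 0.70000
Weighted-F1 score = Σ (supportᵢ/N)·F1 scoreᵢ with N=28: (6/28)·0.60000 + (8/28)·0.70588 + (5/28)·0.66667 + (9/28)·0.70000 = 0.6743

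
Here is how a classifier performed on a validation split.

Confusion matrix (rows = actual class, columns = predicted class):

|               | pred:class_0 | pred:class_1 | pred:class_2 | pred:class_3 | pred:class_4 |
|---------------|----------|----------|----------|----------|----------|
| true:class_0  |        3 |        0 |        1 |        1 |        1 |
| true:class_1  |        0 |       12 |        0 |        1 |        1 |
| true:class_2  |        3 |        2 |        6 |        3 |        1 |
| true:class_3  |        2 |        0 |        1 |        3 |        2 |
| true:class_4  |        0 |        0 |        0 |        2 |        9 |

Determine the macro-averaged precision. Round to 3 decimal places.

Per-class precision (TP/(TP+FP)):
  class_0: TP=3, FP=0+3+2+0=5 → 3/8 = 0.3750
  class_1: TP=12, FP=0+2+0+0=2 → 12/14 = 0.8571
  class_2: TP=6, FP=1+0+1+0=2 → 6/8 = 0.7500
  class_3: TP=3, FP=1+1+3+2=7 → 3/10 = 0.3000
  class_4: TP=9, FP=1+1+1+2=5 → 9/14 = 0.6429
Macro-precision = mean = (0.3750 + 0.8571 + 0.7500 + 0.3000 + 0.6429) / 5 = 0.585

0.585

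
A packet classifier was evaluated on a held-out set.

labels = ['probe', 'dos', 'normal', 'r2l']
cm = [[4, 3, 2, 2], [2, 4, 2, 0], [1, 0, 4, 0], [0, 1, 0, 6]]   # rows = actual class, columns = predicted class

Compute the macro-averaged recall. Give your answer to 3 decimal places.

Per-class recall (TP/(TP+FN)):
  probe: TP=4, FN=3+2+2=7 → 4/11 = 0.3636
  dos: TP=4, FN=2+2+0=4 → 4/8 = 0.5000
  normal: TP=4, FN=1+0+0=1 → 4/5 = 0.8000
  r2l: TP=6, FN=0+1+0=1 → 6/7 = 0.8571
Macro-recall = mean = (0.3636 + 0.5000 + 0.8000 + 0.8571) / 4 = 0.630

0.630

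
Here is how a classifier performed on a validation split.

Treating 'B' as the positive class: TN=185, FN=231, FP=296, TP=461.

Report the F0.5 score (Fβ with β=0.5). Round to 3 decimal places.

Fβ = (1+β²)·TP / ((1+β²)·TP + β²·FN + FP), with β²=1/4
= 1.25·461 / (1.25·461 + 0.25·231 + 296) = 0.620

0.620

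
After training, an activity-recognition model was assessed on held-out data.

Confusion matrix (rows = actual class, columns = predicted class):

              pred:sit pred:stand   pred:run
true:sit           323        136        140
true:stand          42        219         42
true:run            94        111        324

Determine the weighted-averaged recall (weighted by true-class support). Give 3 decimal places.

0.605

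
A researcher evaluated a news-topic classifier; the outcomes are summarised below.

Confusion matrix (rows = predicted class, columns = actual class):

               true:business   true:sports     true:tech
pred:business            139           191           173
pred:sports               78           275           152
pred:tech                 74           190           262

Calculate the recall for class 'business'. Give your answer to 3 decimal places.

recall = TP/(TP+FN).
business: TP=139, FN=78+74=152 → 139/291 = 0.4777

0.478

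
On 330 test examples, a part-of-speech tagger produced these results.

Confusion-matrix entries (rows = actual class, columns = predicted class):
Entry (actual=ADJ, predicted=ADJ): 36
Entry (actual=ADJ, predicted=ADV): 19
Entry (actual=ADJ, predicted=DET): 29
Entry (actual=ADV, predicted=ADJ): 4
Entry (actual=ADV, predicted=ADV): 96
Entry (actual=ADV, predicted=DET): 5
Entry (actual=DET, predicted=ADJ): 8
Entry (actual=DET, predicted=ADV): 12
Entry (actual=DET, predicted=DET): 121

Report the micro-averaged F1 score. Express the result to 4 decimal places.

Micro-averaging pools counts across classes: ΣTP=253, ΣFP=77, ΣFN=77.
Micro-F1 score = 2·TP/(2·TP+FP+FN) on pooled counts = 0.7667 (equals overall accuracy in single-label multiclass).

0.7667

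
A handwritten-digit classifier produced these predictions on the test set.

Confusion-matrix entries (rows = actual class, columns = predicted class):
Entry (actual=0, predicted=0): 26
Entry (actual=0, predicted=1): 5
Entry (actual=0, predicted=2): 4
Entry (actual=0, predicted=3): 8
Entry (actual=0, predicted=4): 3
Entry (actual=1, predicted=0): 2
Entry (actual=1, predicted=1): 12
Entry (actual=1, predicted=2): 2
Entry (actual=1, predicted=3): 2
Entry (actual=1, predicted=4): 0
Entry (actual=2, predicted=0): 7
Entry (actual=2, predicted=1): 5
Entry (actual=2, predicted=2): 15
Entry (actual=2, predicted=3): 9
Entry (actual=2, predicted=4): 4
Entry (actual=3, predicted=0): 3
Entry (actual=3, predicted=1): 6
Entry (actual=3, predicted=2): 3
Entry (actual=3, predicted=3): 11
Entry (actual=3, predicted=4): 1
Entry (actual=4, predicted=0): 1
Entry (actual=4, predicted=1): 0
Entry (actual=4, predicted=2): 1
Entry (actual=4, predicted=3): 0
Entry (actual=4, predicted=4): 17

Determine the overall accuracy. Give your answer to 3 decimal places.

0.551

Accuracy = trace / total = (26+12+15+11+17=81) / 147 = 81/147 = 0.551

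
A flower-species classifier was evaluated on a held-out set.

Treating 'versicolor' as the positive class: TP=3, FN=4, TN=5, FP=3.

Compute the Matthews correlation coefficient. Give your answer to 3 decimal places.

MCC = (TP·TN − FP·FN) / √((TP+FP)(TP+FN)(TN+FP)(TN+FN))
Numerator = 3·5 − 3·4 = 3
Denominator = √(6·7·8·9) = √3024 = 54.9909
MCC = 3 / 54.9909 = 0.055

0.055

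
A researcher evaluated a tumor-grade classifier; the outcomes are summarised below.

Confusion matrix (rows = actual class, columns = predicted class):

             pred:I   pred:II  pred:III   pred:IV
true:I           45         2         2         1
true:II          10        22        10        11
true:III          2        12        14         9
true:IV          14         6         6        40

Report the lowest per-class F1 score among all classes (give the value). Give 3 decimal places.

0.406

Per-class F1 score (2·TP/(2·TP+FP+FN)):
  I: TP=45, FP=10+2+14=26, FN=2+2+1=5 → 90/121 = 0.7438
  II: TP=22, FP=2+12+6=20, FN=10+10+11=31 → 44/95 = 0.4632
  III: TP=14, FP=2+10+6=18, FN=2+12+9=23 → 28/69 = 0.4058
  IV: TP=40, FP=1+11+9=21, FN=14+6+6=26 → 80/127 = 0.6299
Lowest is class 'III' with F1 score = 0.406.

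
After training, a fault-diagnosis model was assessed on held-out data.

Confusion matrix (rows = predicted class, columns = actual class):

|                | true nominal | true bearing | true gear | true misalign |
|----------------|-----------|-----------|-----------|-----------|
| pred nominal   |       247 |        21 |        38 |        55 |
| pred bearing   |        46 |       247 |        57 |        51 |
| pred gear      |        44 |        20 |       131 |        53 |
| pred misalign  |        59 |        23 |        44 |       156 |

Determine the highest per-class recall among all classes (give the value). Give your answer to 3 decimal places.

0.794

Per-class recall (TP/(TP+FN)):
  nominal: TP=247, FN=46+44+59=149 → 247/396 = 0.6237
  bearing: TP=247, FN=21+20+23=64 → 247/311 = 0.7942
  gear: TP=131, FN=38+57+44=139 → 131/270 = 0.4852
  misalign: TP=156, FN=55+51+53=159 → 156/315 = 0.4952
Highest is class 'bearing' with recall = 0.794.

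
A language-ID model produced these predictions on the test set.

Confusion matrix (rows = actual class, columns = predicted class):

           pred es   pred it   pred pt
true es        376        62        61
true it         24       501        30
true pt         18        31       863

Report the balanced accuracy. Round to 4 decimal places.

0.8675

Balanced accuracy = mean of per-class recall.
  es: recall = 376/499 = 0.75351
  it: recall = 501/555 = 0.90270
  pt: recall = 863/912 = 0.94627
Mean = (0.75351 + 0.90270 + 0.94627) / 3 = 0.8675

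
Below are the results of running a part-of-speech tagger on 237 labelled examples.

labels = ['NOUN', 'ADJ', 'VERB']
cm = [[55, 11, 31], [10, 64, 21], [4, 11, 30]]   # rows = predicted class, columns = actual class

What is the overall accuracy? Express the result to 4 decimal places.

Accuracy = trace / total = (55+64+30=149) / 237 = 149/237 = 0.6287

0.6287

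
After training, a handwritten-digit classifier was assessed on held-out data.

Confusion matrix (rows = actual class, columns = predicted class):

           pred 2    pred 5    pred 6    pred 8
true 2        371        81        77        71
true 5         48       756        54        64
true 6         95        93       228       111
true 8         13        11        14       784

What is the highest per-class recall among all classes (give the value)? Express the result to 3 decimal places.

0.954

Per-class recall (TP/(TP+FN)):
  2: TP=371, FN=81+77+71=229 → 371/600 = 0.6183
  5: TP=756, FN=48+54+64=166 → 756/922 = 0.8200
  6: TP=228, FN=95+93+111=299 → 228/527 = 0.4326
  8: TP=784, FN=13+11+14=38 → 784/822 = 0.9538
Highest is class '8' with recall = 0.954.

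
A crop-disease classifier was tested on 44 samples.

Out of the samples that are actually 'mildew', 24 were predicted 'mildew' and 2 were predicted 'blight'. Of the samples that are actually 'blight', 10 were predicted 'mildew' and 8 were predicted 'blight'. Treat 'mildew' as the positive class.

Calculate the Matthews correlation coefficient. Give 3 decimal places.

0.431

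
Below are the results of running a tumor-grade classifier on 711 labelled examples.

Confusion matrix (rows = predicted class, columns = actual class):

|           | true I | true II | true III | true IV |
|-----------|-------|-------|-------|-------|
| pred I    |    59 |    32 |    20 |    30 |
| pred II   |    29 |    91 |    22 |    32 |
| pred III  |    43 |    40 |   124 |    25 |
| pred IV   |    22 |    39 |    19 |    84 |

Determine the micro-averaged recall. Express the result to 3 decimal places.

0.504

Micro-averaging pools counts across classes: ΣTP=358, ΣFP=353, ΣFN=353.
Micro-recall = TP/(TP+FN) on pooled counts = 0.504 (equals overall accuracy in single-label multiclass).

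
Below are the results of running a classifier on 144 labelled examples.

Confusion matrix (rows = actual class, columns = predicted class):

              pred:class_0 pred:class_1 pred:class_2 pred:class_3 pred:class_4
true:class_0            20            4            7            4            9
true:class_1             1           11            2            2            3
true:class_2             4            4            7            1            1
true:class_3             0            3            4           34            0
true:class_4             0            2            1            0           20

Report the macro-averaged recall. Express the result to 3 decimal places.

0.629

Per-class recall (TP/(TP+FN)):
  class_0: TP=20, FN=4+7+4+9=24 → 20/44 = 0.4545
  class_1: TP=11, FN=1+2+2+3=8 → 11/19 = 0.5789
  class_2: TP=7, FN=4+4+1+1=10 → 7/17 = 0.4118
  class_3: TP=34, FN=0+3+4+0=7 → 34/41 = 0.8293
  class_4: TP=20, FN=0+2+1+0=3 → 20/23 = 0.8696
Macro-recall = mean = (0.4545 + 0.5789 + 0.4118 + 0.8293 + 0.8696) / 5 = 0.629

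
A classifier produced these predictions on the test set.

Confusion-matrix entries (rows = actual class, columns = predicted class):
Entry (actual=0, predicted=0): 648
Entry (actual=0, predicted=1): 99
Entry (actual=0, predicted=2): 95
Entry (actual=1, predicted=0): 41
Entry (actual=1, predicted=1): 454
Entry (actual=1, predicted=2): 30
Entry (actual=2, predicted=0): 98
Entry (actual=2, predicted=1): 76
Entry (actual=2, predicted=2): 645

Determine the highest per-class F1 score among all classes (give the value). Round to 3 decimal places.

0.812

Per-class F1 score (2·TP/(2·TP+FP+FN)):
  0: TP=648, FP=41+98=139, FN=99+95=194 → 1296/1629 = 0.7956
  1: TP=454, FP=99+76=175, FN=41+30=71 → 908/1154 = 0.7868
  2: TP=645, FP=95+30=125, FN=98+76=174 → 1290/1589 = 0.8118
Highest is class '2' with F1 score = 0.812.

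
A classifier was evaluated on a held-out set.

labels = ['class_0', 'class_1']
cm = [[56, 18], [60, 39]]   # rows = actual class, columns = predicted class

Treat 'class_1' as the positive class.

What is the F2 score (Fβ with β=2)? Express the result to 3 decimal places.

0.430

Fβ = (1+β²)·TP / ((1+β²)·TP + β²·FN + FP), with β²=4
= 5·39 / (5·39 + 4·60 + 18) = 0.430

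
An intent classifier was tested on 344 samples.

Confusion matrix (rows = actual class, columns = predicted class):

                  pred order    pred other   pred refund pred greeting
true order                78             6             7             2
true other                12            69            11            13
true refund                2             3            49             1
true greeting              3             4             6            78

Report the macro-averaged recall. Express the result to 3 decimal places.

0.811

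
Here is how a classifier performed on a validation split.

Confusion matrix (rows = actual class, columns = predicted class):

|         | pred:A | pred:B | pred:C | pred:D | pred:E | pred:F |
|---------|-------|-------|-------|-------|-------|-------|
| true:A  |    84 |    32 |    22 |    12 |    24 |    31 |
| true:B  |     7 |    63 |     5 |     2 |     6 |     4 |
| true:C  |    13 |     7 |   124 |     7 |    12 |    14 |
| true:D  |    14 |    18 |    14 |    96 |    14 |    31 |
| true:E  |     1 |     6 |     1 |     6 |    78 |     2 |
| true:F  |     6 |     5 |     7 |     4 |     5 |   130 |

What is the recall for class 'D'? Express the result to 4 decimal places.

0.5134

Take TP from the diagonal, FP from the rest of the 'D' prediction marginal, FN from the rest of the 'D' actual marginal.
recall = TP/(TP+FN).
D: TP=96, FN=14+18+14+14+31=91 → 96/187 = 0.51337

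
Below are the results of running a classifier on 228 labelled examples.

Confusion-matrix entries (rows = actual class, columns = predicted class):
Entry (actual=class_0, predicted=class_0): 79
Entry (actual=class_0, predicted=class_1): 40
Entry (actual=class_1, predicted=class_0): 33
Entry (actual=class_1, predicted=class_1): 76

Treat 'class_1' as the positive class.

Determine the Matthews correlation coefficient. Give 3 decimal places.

MCC = (TP·TN − FP·FN) / √((TP+FP)(TP+FN)(TN+FP)(TN+FN))
Numerator = 76·79 − 40·33 = 4684
Denominator = √(116·109·119·112) = √168519232 = 12981.4958
MCC = 4684 / 12981.4958 = 0.361

0.361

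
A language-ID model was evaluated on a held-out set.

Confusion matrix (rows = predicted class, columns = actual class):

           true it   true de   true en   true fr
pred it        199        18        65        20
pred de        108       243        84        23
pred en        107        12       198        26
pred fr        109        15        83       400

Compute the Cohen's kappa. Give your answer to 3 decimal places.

0.480

Observed agreement pₒ = trace/N = 1040/1710 = 0.6082
Expected agreement pₑ = Σ (rowᵢ·colᵢ)/N² = (523·302 + 288·458 + 430·343 + 469·607)/1710² = 0.2469
κ = (pₒ − pₑ)/(1 − pₑ) = (0.6082 − 0.2469)/(1 − 0.2469) = 0.480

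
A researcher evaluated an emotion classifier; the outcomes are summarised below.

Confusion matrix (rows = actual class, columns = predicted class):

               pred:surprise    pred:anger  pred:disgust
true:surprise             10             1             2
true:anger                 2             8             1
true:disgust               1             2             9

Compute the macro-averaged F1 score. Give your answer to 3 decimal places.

Per-class F1 score (2·TP/(2·TP+FP+FN)):
  surprise: TP=10, FP=2+1=3, FN=1+2=3 → 20/26 = 0.7692
  anger: TP=8, FP=1+2=3, FN=2+1=3 → 16/22 = 0.7273
  disgust: TP=9, FP=2+1=3, FN=1+2=3 → 18/24 = 0.7500
Macro-F1 score = mean = (0.7692 + 0.7273 + 0.7500) / 3 = 0.749

0.749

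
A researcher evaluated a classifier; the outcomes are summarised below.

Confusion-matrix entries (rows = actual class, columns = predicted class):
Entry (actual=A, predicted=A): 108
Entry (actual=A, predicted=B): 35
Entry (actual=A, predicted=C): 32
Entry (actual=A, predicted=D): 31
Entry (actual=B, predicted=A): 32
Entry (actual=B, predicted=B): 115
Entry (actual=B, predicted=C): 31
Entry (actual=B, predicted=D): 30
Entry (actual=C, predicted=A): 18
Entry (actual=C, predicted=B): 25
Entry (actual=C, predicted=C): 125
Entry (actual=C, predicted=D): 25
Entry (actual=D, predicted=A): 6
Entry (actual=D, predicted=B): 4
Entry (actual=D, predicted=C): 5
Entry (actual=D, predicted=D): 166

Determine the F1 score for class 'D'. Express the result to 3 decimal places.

0.767

One-vs-rest for 'D': TP = diagonal; FP = other classes predicted 'D'; FN = 'D' predicted as other.
F1 score = 2·TP/(2·TP+FP+FN).
D: TP=166, FP=31+30+25=86, FN=6+4+5=15 → 332/433 = 0.7667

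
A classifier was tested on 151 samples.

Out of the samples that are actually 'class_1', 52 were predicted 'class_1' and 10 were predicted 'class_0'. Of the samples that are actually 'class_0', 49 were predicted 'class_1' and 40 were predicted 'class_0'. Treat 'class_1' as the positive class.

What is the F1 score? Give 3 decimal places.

0.638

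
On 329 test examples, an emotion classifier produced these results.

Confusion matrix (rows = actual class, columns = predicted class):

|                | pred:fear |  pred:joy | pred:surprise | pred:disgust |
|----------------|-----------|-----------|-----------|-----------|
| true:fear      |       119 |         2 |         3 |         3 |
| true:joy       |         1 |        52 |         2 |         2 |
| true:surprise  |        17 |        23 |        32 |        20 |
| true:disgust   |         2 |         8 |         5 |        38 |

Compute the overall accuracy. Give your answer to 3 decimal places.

Accuracy = trace / total = (119+52+32+38=241) / 329 = 241/329 = 0.733

0.733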